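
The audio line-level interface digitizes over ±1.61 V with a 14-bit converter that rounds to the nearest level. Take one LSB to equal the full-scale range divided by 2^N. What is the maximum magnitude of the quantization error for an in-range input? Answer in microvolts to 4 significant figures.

Range = 1.61 − (-1.61) = 3.22 V.
One LSB is 3.22 V / 16384 = 196.533 µV.
Worst-case error for round-to-nearest is half an LSB: 98.27 µV.

98.27 µV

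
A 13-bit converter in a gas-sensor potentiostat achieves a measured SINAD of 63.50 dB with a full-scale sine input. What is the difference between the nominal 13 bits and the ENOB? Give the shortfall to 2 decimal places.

ENOB = (SINAD − 1.76)/6.02 = (63.50 − 1.76)/6.02 = 10.2558 bits.
Shortfall = 13 − 10.2558 = 2.7442 bits.

2.74 bits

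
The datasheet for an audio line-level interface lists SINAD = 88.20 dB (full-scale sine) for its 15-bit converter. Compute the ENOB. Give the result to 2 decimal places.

ENOB = (SINAD − 1.76) / 6.02 = (88.20 − 1.76) / 6.02 = 86.44 / 6.02 = 14.3588.

14.36 bits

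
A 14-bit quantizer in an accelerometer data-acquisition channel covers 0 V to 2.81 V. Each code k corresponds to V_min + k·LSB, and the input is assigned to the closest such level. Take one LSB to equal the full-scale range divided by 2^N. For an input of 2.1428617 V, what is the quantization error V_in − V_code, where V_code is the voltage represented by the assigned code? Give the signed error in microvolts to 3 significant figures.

+30.9 µV

Range is 2.81 V. LSB = 2.81 V / 2^14 ≈ 171.5 µV.
(V_in − V_min)/LSB = (2.1428617 − (0)) × 16384/2.81 = 12494.1801 → nearest code k = 12494.
V_code = 0 + (12494/16384) × 2.81 = 2.1428308105 V.
V_in − V_code = 2.1428617 − (2.1428308105) = +30.9 µV.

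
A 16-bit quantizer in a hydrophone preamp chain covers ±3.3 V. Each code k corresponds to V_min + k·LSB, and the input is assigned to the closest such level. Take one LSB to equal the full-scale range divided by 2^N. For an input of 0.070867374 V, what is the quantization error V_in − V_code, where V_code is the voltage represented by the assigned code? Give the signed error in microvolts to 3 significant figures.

−31.1 µV

Range = 3.3 − (-3.3) = 6.6 V. LSB = 6.6 V / 2^16 ≈ 100.7 µV.
(0.070867374 − (-3.3)) / LSB = 3.370867374 × 65536/6.6 = 33471.6915. Nearest integer: k = 33472.
V_code = -3.3 + (33472/65536) × 6.6 = 0.070898437500 V.
V_in − V_code = 0.070867374 − (0.070898437500) = −31.1 µV.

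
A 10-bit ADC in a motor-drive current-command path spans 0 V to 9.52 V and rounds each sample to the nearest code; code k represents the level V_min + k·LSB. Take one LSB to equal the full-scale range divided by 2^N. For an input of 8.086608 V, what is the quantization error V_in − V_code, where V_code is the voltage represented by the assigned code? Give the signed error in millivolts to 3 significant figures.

Full-scale range = 9.52 V. LSB = 9.52 V / 2^10 ≈ 9.297 mV.
(8.086608 − (0)) / LSB = 8.086608 × 1024/9.52 = 869.8200. Nearest integer: k = 870.
Reconstructed level: 0 + 870 × 9.52/1024 V = 8.088281250 V.
Error = V_in − V_code = 8.086608 − (8.088281250) = −1.67 mV.

−1.67 mV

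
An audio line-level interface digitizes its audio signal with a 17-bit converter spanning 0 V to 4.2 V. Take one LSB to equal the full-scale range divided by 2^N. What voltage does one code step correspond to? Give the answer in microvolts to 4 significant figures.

32.04 µV

Span = 4.2 V.
2^17 = 131072 levels.
Step size = 4.2/131072 V = 32.04 µV.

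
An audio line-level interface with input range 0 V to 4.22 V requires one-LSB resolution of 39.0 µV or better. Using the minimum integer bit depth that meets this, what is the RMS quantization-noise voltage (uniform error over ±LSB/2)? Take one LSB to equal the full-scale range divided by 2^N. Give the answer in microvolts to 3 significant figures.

Span = 4.22 V.
Levels needed ≥ 4.22/39.0 µV = 108200. 2^17 = 131072 suffices, so N_min = 17.
Step size = 4.22/131072 V = 32.196 µV.
σ_q = LSB/√12 = 32.196 µV/3.4641 = 9.29 µV.

9.29 µV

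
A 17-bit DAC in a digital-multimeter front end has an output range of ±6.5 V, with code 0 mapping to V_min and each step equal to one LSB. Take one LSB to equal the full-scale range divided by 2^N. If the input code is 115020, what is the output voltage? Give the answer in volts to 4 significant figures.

4.908 V

The full-scale span is 6.5 − (-6.5) = 13 V. LSB = 13 V / 2^17.
V_out = -6.5 + 115020 × (13/131072) V
      = -6.5 + 11.4079 = 4.90793 V.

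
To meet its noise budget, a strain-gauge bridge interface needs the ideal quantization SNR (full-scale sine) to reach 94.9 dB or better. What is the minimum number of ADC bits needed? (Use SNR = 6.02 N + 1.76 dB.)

Solving 6.02 N ≥ 94.9 − 1.76: N ≥ 15.472. Round up → N = 16.

16 bits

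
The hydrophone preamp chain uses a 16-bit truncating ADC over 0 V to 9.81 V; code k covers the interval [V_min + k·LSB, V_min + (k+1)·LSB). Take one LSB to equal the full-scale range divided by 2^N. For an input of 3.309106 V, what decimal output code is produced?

Full-scale range = 9.81 V. LSB = 9.81 V / 2^16 ≈ 149.7 µV.
V_in − V_min = 3.309106 − (0) = 3.309106 V.
Divide by LSB: 3.309106 × 65536/9.81 = 22106.5821.
Truncating gives code 22106.

22106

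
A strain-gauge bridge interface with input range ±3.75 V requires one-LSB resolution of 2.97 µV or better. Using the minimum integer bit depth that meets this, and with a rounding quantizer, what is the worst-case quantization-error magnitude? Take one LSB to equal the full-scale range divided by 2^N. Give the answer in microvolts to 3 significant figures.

The full-scale span is 3.75 − (-3.75) = 7.5 V.
7.5 V / 2.97 µV = 2.525e6. Since 2^21 = 2097152 and 2^22 = 4194304, N = 22.
LSB = 7.5 V / 2^22 = 1.7881 µV.
|e|_max = LSB/2 = 0.894 µV.

0.894 µV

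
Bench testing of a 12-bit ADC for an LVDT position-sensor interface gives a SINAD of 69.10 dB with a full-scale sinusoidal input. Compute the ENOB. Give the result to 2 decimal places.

ENOB = (69.10 − 1.76)/6.02 = 11.1860 bits.

11.19 bits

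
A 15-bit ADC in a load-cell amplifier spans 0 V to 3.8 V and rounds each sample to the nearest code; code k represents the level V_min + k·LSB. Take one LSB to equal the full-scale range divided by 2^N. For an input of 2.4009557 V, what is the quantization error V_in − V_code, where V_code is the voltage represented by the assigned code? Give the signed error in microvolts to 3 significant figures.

Span = 3.8 V. LSB = 3.8 V / 2^15 ≈ 116.0 µV.
(V_in − V_min)/LSB = (2.4009557 − (0)) × 32768/3.8 = 20703.8201 → nearest code k = 20704.
V_code = V_min + k × range/2^15 = 0 + 20704 × 3.8/32768 = 2.4009765625 V.
Error = V_in − V_code = 2.4009557 − (2.4009765625) = −20.9 µV.

−20.9 µV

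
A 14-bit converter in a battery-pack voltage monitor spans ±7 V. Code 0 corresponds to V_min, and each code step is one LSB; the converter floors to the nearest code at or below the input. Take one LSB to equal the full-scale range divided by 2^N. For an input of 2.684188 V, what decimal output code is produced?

11333

Full-scale range = 7 V − (-7 V) = 14 V. LSB = 14 V / 2^14 ≈ 0.8545 mV.
V_in − V_min = 2.684188 − (-7) = 9.684188 V.
Divide by LSB: 9.684188 × 16384/14 = 11333.2669.
Truncating gives code 11333.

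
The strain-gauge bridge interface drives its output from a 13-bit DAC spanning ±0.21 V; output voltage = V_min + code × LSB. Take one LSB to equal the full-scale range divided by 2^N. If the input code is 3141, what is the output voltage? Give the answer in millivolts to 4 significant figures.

Full-scale range = 0.21 V − (-0.21 V) = 0.42 V. LSB = 0.42 V / 2^13.
V_out = V_min + code × LSB = -0.21 V + 3141 × 0.42 V / 8192
      = -0.21 V + 0.161038 V = -0.0489624 V.

-48.96 mV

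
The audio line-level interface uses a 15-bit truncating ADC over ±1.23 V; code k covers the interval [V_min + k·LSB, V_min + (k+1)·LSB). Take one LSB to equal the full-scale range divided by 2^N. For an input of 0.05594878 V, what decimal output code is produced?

Span: 1.23 V − (-1.23 V) = 2.46 V. LSB = 2.46 V / 2^15 ≈ 75.07 µV.
V_in − V_min = 0.05594878 − (-1.23) = 1.28594878 V.
Divide by LSB: 1.28594878 × 32768/2.46 = 17129.2559.
Truncating gives code 17129.

17129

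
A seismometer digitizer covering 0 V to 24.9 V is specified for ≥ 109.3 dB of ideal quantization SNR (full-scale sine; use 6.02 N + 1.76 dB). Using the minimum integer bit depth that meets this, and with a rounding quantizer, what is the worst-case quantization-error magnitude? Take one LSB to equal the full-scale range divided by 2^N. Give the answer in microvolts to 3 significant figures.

Full-scale range = 24.9 V.
6.02 N + 1.76 ≥ 109.3 gives N ≥ 17.864, so the minimum integer is 18.
One LSB is 24.9 V / 262144 = 94.986 µV.
Half an LSB is 47.5 µV.

47.5 µV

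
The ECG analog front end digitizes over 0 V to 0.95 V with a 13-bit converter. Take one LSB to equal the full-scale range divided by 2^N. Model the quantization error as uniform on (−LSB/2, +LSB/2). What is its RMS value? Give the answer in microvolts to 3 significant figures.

33.5 µV

Span = 0.95 V.
LSB = 0.95 V / 2^13 = 115.97 µV.
For a uniform distribution on [−LSB/2, +LSB/2], V_rms = LSB/√12 = 115.97 µV/3.4641 = 33.5 µV.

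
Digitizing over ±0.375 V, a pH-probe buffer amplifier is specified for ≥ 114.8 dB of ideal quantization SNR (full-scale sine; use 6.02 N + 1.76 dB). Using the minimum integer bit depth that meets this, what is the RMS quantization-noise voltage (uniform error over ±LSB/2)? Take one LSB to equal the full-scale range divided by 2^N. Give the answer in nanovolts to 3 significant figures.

Span: 0.375 V − (-0.375 V) = 0.75 V.
Solving 6.02 N ≥ 114.8 − 1.76: N ≥ 18.777. Round up → N = 19.
LSB = 0.75 V ÷ 2^19 = 0.75/524288 V = 1.4305 µV.
σ_q = LSB/√12 = 1.4305 µV/3.4641 = 413 nV.

413 nV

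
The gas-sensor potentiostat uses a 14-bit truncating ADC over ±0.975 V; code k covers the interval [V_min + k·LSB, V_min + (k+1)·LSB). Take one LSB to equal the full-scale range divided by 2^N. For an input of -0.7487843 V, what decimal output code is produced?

1900

The full-scale span is 0.975 − (-0.975) = 1.95 V. LSB = 1.95 V / 2^14 ≈ 119.0 µV.
(V_in − V_min) × 2^14/range = (-0.7487843 − (-0.975)) × 16384/1.95 = 1900.676.
Floor → code = 1900.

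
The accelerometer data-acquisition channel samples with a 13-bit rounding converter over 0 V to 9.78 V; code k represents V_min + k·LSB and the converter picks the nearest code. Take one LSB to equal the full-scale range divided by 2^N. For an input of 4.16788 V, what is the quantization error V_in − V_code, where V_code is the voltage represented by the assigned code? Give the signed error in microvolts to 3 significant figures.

+158 µV

Full-scale range = 9.78 V. LSB = 9.78 V / 2^13 ≈ 1.194 mV.
Position in LSBs: (4.16788 − (0)) × 8192/9.78 = 3491.1322; rounding gives k = 3491.
V_code = 0 + (3491/8192) × 9.78 = 4.167722168 V.
e = 4.16788 − (4.167722168) = +158 µV.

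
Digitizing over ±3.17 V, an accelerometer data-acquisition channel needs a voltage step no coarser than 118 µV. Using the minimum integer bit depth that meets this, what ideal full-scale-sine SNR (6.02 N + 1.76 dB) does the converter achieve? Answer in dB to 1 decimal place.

98.1 dB

The full-scale span is 3.17 − (-3.17) = 6.34 V.
Required number of levels: 6.34/118 µV = 53729; smallest N with 2^N ≥ that is 16.
6.02(16) + 1.76 = 98.08 dB.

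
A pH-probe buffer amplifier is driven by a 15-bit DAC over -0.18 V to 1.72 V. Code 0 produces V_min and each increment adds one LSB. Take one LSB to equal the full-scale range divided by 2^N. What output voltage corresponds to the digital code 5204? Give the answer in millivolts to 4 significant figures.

121.7 mV

Span: 1.72 V − (-0.18 V) = 1.9 V. LSB = 1.9 V / 2^15.
V_out = -0.18 + 5204 × (1.9/32768) V
      = -0.18 V + 0.301746 V = 0.121746 V.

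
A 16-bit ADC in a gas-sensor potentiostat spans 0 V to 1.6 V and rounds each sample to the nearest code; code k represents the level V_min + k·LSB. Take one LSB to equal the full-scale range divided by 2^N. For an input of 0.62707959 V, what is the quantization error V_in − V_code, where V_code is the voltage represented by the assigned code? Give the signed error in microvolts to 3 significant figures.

V_FS = 1.6 V. LSB = 1.6 V / 2^16 ≈ 24.41 µV.
Position in LSBs: (0.62707959 − (0)) × 65536/1.6 = 25685.1800; rounding gives k = 25685.
Reconstructed level: 0 + 25685 × 1.6/65536 V = 0.62707519531 V.
V_in − V_code = 0.62707959 − (0.62707519531) = +4.39 µV.

+4.39 µV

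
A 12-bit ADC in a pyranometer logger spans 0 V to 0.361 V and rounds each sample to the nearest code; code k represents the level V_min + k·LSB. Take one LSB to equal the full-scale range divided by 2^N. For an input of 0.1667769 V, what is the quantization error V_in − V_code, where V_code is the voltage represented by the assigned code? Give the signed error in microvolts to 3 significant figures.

+25.9 µV

Span = 0.361 V. LSB = 0.361 V / 2^12 ≈ 88.13 µV.
(0.1667769 − (0)) / LSB = 0.1667769 × 4096/0.361 = 1892.2941. Nearest integer: k = 1892.
V_code = V_min + k × range/2^12 = 0 + 1892 × 0.361/4096 = 0.1667509766 V.
Error = V_in − V_code = 0.1667769 − (0.1667509766) = +25.9 µV.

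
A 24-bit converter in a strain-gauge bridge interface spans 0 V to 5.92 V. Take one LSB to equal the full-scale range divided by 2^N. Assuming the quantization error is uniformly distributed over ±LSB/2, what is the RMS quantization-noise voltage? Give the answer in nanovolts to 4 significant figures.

101.9 nV

Full-scale range = 5.92 V.
LSB = 5.92 V / 2^24 = 352.859 nV.
σ_q = LSB/√12 = 352.859 nV/3.4641 = 101.9 nV.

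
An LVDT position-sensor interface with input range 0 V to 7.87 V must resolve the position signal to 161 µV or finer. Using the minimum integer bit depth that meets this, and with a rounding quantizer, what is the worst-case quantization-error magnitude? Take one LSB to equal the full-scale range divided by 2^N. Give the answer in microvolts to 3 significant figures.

60.0 µV

V_FS = 7.87 V.
Levels needed ≥ 7.87/161 µV = 48880. 2^16 = 65536 suffices, so N_min = 16.
Step size = 7.87/65536 V = 120.09 µV.
Max error for round-to-nearest is LSB/2 = 60.0 µV.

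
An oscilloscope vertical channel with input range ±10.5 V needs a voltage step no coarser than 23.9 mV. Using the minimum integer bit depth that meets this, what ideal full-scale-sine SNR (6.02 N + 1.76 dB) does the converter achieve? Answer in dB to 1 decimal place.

Span: 10.5 V − (-10.5 V) = 21 V.
Need 2^N ≥ 21 V / 23.9 mV = 878.7 → N_min = 10.
SNR = 6.02 × 10 + 1.76 = 61.96 dB.

62.0 dB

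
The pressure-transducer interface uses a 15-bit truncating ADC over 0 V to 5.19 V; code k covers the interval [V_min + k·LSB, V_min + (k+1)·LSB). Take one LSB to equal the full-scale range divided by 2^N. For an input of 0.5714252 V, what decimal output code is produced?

V_FS = 5.19 V. LSB = 5.19 V / 2^15 ≈ 158.4 µV.
code = ⌊(V_in − V_min)/LSB⌋ = ⌊(V_in − V_min) × 2^15 / range⌋
     = ⌊(0.5714252 − (0)) × 32768 / 5.19⌋ = ⌊0.5714252 × 32768/5.19⌋
     = ⌊3607.796⌋ = 3607.

3607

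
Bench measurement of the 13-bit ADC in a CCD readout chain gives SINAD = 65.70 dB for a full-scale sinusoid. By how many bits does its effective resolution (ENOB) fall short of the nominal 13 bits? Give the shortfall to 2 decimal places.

2.38 bits

ENOB = (SINAD − 1.76)/6.02 = (65.70 − 1.76)/6.02 = 10.6213 bits.
Shortfall = 13 − 10.6213 = 2.3787 bits.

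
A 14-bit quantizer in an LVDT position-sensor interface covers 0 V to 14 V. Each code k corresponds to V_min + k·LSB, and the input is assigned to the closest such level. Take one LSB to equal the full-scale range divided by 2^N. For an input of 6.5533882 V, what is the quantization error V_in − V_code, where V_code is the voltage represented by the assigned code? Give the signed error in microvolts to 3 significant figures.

+288 µV

Range is 14 V. LSB = 14 V / 2^14 ≈ 0.8545 mV.
Position in LSBs: (6.5533882 − (0)) × 16384/14 = 7669.3366; rounding gives k = 7669.
V_code = 0 + (7669/16384) × 14 = 6.5531005859 V.
V_in − V_code = 6.5533882 − (6.5531005859) = +288 µV.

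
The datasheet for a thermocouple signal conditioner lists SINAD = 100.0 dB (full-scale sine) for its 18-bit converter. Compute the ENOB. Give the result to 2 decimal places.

ENOB = (100.0 − 1.76)/6.02 = 16.3189 bits.

16.32 bits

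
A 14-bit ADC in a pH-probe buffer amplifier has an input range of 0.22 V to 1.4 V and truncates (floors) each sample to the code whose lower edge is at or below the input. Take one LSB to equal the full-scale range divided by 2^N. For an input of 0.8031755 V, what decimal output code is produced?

8097

Full-scale range = 1.4 V − (0.22 V) = 1.18 V. LSB = 1.18 V / 2^14 ≈ 72.02 µV.
(V_in − V_min) × 2^14/range = (0.8031755 − (0.22)) × 16384/1.18 = 8097.244.
Floor → code = 8097.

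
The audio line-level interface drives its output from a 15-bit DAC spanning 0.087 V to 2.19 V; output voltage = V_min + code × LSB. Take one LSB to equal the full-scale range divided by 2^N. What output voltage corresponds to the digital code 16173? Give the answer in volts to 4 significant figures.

Span: 2.19 V − (0.087 V) = 2.103 V. LSB = 2.103 V / 2^15.
V_out = V_min + code × LSB = 0.087 V + 16173 × 2.103 V / 32768
      = 0.087 V + 1.03796 V = 1.12496 V.

1.125 V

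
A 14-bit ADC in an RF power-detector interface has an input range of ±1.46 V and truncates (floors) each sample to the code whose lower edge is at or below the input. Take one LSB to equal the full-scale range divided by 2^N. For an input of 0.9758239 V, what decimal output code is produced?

Full-scale range = 1.46 V − (-1.46 V) = 2.92 V. LSB = 2.92 V / 2^14 ≈ 178.2 µV.
V_in − V_min = 0.9758239 − (-1.46) = 2.4358239 V.
Divide by LSB: 2.4358239 × 16384/2.92 = 13667.3078.
Truncating gives code 13667.

13667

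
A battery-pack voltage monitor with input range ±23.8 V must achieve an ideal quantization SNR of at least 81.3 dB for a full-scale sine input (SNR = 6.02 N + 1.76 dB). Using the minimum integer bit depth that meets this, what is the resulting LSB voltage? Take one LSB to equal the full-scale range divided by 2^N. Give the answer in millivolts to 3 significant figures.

2.91 mV

Full-scale range = 23.8 V − (-23.8 V) = 47.6 V.
N ≥ (81.3 − 1.76)/6.02 = 13.213 → N_min = 14.
Step size = 47.6/16384 V = 2.91 mV.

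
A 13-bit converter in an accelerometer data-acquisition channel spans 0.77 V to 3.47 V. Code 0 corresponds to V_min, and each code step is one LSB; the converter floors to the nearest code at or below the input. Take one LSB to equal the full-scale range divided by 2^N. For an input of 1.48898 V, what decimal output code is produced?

2181

Full-scale range = 3.47 V − (0.77 V) = 2.7 V. LSB = 2.7 V / 2^13 ≈ 329.6 µV.
V_in − V_min = 1.48898 − (0.77) = 0.71898 V.
Divide by LSB: 0.71898 × 8192/2.7 = 2181.4386.
Truncating gives code 2181.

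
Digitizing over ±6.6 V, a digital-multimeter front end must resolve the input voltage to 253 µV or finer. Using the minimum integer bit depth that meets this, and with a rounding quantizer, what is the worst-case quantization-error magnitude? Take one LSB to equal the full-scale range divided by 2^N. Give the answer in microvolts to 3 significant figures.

101 µV

Full-scale range = 6.6 V − (-6.6 V) = 13.2 V.
Required number of levels: 13.2/253 µV = 52174; smallest N with 2^N ≥ that is 16.
Step size = 13.2/65536 V = 201.42 µV.
Max error for round-to-nearest is LSB/2 = 101 µV.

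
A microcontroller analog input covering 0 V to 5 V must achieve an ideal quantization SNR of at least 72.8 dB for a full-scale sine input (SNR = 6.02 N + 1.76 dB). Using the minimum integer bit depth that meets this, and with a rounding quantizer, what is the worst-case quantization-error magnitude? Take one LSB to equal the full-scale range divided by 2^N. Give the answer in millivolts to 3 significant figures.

Full-scale range = 5 V.
N ≥ (72.8 − 1.76)/6.02 = 11.801 → N_min = 12.
LSB = 5 V / 2^12 = 1.2207 mV.
|e|_max = LSB/2 = 0.610 mV.

0.610 mV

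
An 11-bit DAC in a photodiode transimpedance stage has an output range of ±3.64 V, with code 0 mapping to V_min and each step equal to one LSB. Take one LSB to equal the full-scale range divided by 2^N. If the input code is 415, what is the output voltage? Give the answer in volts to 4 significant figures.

-2.165 V

The full-scale span is 3.64 − (-3.64) = 7.28 V. LSB = 7.28 V / 2^11.
V_out = V_min + code × LSB = -3.64 V + 415 × 7.28 V / 2048
      = -3.64 + 1.47520 = -2.16480 V.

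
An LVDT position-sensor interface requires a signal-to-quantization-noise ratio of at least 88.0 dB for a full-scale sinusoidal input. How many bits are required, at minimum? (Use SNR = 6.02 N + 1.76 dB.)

15 bits

N ≥ (88.0 − 1.76)/6.02 = 14.326 → N_min = 15.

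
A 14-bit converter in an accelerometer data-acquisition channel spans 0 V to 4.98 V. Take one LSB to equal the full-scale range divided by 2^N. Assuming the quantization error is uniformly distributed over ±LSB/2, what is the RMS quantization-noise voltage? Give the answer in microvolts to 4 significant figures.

Span = 4.98 V.
One LSB is 4.98 V / 16384 = 303.955 µV.
σ_q = LSB/√12 = 303.955 µV/3.4641 = 87.74 µV.

87.74 µV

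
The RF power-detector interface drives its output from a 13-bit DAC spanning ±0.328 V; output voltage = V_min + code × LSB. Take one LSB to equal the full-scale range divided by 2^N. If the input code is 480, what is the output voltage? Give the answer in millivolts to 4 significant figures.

Range = 0.328 − (-0.328) = 0.656 V. LSB = 0.656 V / 2^13.
Output = V_min + (480/8192) × range = -0.328 + 0.0585938 × 0.656 V
      = -0.328 V + 0.0384375 V = -0.289563 V.

-289.6 mV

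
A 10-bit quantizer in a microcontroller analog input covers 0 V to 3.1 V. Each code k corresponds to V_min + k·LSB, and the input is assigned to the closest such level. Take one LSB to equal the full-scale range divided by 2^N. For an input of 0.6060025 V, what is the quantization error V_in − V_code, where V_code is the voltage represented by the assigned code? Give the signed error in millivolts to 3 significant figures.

V_FS = 3.1 V. LSB = 3.1 V / 2^10 ≈ 3.027 mV.
(V_in − V_min)/LSB = (0.6060025 − (0)) × 1024/3.1 = 200.1763 → nearest code k = 200.
Reconstructed level: 0 + 200 × 3.1/1024 V = 0.6054687500 V.
e = 0.6060025 − (0.6054687500) = +0.534 mV.

+0.534 mV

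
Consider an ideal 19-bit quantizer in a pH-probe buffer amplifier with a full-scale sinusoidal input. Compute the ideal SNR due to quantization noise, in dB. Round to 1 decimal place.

116.1 dB

For an ideal N-bit converter with full-scale sine input, SNR = 6.02 N + 1.76 dB. SNR = 6.02 × 19 + 1.76 = 114.38 + 1.76 = 116.14 dB.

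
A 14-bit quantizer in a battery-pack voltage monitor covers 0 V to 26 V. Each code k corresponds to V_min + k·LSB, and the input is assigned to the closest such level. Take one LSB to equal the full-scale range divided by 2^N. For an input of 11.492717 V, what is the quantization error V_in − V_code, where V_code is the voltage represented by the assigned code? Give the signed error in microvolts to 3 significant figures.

+285 µV

Range is 26 V. LSB = 26 V / 2^14 ≈ 1.587 mV.
(11.492717 − (0)) / LSB = 11.492717 × 16384/26 = 7242.1798. Nearest integer: k = 7242.
Reconstructed level: 0 + 7242 × 26/16384 V = 11.492431641 V.
e = 11.492717 − (11.492431641) = +285 µV.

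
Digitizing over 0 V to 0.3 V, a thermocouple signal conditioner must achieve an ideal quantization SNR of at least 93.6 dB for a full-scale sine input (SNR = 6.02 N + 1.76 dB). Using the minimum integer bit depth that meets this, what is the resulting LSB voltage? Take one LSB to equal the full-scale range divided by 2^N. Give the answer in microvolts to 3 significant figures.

Full-scale range = 0.3 V.
6.02 N + 1.76 ≥ 93.6 gives N ≥ 15.256, so the minimum integer is 16.
LSB = 0.3 V ÷ 2^16 = 0.3/65536 V = 4.58 µV.

4.58 µV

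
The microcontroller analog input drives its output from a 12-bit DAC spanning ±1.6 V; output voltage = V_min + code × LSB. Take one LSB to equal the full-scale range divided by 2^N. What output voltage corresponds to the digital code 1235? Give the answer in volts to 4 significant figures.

Full-scale range = 1.6 V − (-1.6 V) = 3.2 V. LSB = 3.2 V / 2^12.
V_out = V_min + code × LSB = -1.6 V + 1235 × 3.2 V / 4096
      = -1.6 V + 0.964844 V = -0.635156 V.

-0.6352 V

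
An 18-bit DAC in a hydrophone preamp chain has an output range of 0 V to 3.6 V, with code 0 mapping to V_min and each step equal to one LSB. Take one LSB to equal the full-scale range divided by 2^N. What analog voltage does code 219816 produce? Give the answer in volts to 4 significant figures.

3.019 V

Full-scale range = 3.6 V. LSB = 3.6 V / 2^18.
Output = V_min + (219816/262144) × range = 0 + 0.838531 × 3.6 V
      = 0 V + 3.01871 V = 3.01871 V.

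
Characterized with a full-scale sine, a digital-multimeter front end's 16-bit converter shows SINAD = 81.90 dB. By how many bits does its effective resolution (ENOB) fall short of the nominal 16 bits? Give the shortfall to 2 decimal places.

2.69 bits

Effective bits = (81.90 − 1.76)/6.02 = 13.3123.
Shortfall = 16 − 13.3123 = 2.6877 bits.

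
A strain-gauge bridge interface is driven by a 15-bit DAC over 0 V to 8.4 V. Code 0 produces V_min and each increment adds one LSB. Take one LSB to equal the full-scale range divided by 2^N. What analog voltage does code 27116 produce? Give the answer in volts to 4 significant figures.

V_FS = 8.4 V. LSB = 8.4 V / 2^15.
V_out = 0 + 27116 × (8.4/32768) V
      = 0 + 6.95112 = 6.95112 V.

6.951 V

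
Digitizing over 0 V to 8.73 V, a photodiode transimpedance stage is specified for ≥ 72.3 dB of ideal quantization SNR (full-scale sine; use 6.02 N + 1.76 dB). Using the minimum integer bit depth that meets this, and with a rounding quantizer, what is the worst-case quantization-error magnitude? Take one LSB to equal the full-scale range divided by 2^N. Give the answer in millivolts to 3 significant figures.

V_FS = 8.73 V.
6.02 N + 1.76 ≥ 72.3 gives N ≥ 11.718, so the minimum integer is 12.
One LSB is 8.73 V / 4096 = 2.1313 mV.
Max error for round-to-nearest is LSB/2 = 1.07 mV.

1.07 mV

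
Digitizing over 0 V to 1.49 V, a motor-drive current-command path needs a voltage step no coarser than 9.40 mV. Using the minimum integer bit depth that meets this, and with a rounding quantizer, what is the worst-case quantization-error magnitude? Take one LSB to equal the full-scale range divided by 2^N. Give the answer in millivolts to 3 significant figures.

Full-scale range = 1.49 V.
1.49 V / 9.40 mV = 158.5. Since 2^7 = 128 and 2^8 = 256, N = 8.
LSB = 1.49 V ÷ 2^8 = 1.49/256 V = 5.8203 mV.
|e|_max = LSB/2 = 2.91 mV.

2.91 mV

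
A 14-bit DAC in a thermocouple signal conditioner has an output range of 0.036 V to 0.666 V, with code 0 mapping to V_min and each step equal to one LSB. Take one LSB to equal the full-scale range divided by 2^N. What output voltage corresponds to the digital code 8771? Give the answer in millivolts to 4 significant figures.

373.3 mV

The full-scale span is 0.666 − (0.036) = 0.63 V. LSB = 0.63 V / 2^14.
V_out = V_min + code × LSB = 0.036 V + 8771 × 0.63 V / 16384
      = 0.036 + 0.337264 = 0.373264 V.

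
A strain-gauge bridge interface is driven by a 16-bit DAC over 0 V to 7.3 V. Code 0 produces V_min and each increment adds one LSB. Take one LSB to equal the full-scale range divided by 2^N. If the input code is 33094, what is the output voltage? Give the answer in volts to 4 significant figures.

V_FS = 7.3 V. LSB = 7.3 V / 2^16.
V_out = 0 + 33094 × (7.3/65536) V
      = 0 + 3.68631 = 3.68631 V.

3.686 V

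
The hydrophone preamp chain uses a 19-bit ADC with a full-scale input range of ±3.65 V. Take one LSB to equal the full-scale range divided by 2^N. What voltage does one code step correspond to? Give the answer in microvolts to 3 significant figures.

13.9 µV

Full-scale range = 3.65 V − (-3.65 V) = 7.3 V.
There are 2^19 = 524288 steps.
One LSB is 7.3 V / 524288 = 13.9 µV.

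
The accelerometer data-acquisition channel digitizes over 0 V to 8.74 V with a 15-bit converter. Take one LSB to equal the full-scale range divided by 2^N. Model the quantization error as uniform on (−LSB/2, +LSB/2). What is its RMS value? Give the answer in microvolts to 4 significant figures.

77.00 µV

Span = 8.74 V.
LSB = 8.74 V / 2^15 = 266.724 µV.
V_rms = LSB/√12 = 266.724 µV / √12 = 77.00 µV.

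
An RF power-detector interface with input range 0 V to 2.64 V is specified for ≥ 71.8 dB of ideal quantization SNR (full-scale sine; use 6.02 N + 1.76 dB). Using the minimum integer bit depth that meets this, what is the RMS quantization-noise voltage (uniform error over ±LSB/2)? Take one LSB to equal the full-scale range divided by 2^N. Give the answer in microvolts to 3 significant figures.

Range is 2.64 V.
Solving 6.02 N ≥ 71.8 − 1.76: N ≥ 11.635. Round up → N = 12.
Step size = 2.64/4096 V = 0.64453 mV.
RMS noise = LSB/√12 = 186 µV.

186 µV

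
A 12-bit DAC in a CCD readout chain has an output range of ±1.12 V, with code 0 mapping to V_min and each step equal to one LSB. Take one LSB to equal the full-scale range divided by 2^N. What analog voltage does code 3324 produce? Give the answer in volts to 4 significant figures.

Range = 1.12 − (-1.12) = 2.24 V. LSB = 2.24 V / 2^12.
Output = V_min + (3324/4096) × range = -1.12 + 0.811523 × 2.24 V
      = -1.12 V + 1.81781 V = 0.697813 V.

0.6978 V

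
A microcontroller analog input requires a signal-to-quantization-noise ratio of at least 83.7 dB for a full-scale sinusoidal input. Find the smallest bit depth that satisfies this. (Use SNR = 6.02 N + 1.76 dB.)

Required N = ⌈(83.7 − 1.76)/6.02⌉ = ⌈13.611⌉ = 14.

14 bits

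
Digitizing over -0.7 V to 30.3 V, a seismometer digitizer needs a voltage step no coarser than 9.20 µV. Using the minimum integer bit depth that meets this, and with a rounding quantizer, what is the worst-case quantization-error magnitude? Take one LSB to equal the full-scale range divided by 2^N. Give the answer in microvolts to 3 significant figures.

3.70 µV

The full-scale span is 30.3 − (-0.7) = 31 V.
Need 2^N ≥ 31 V / 9.20 µV = 3.370e6 → N_min = 22.
LSB = 31 V / 2^22 = 7.3910 µV.
Half an LSB is 3.70 µV.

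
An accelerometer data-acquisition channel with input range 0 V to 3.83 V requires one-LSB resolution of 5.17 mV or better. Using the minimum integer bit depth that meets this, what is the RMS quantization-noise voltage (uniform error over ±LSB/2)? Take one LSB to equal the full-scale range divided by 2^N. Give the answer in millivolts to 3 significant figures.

Range is 3.83 V.
Levels needed ≥ 3.83/5.17 mV = 740.8. 2^10 = 1024 suffices, so N_min = 10.
LSB = 3.83 V ÷ 2^10 = 3.83/1024 V = 3.7402 mV.
σ_q = LSB/√12 = 3.7402 mV/3.4641 = 1.08 mV.

1.08 mV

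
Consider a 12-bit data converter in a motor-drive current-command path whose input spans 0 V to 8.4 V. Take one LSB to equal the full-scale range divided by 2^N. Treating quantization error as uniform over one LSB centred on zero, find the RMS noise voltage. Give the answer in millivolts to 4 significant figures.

Span = 8.4 V.
One LSB is 8.4 V / 4096 = 2.05078 mV.
RMS of a uniform error over width LSB is LSB/√12 = 0.5920 mV.

0.5920 mV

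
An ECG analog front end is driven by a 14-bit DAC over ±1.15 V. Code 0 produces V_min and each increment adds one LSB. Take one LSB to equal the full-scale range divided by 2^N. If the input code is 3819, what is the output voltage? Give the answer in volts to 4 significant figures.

-0.6139 V

Range = 1.15 − (-1.15) = 2.3 V. LSB = 2.3 V / 2^14.
V_out = V_min + code × LSB = -1.15 V + 3819 × 2.3 V / 16384
      = -1.15 + 0.536115 = -0.613885 V.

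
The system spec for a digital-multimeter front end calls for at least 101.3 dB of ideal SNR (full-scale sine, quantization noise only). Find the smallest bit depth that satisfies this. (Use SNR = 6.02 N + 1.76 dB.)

17 bits

Required N = ⌈(101.3 − 1.76)/6.02⌉ = ⌈16.535⌉ = 17.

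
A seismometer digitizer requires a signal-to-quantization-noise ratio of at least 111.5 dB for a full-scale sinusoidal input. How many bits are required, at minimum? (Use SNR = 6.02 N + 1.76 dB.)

19 bits

N ≥ (111.5 − 1.76)/6.02 = 18.229 → N_min = 19.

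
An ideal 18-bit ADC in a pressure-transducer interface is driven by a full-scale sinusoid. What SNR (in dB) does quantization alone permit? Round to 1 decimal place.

6.02(18) + 1.76 = 108.36 + 1.76 = 110.12 dB.

110.1 dB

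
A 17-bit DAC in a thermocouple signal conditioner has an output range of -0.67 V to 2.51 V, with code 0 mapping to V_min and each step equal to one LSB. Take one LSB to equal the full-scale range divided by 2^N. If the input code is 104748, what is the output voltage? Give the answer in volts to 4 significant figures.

1.871 V

Range = 2.51 − (-0.67) = 3.18 V. LSB = 3.18 V / 2^17.
Output = V_min + (104748/131072) × range = -0.67 + 0.799164 × 3.18 V
      = -0.67 + 2.54134 = 1.87134 V.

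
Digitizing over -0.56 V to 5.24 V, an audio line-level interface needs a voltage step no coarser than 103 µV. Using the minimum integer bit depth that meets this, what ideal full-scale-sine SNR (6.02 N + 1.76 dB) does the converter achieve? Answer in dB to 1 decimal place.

Span: 5.24 V − (-0.56 V) = 5.8 V.
Levels needed ≥ 5.8/103 µV = 56310. 2^16 = 65536 suffices, so N_min = 16.
SNR = 6.02 × 16 + 1.76 = 98.08 dB.

98.1 dB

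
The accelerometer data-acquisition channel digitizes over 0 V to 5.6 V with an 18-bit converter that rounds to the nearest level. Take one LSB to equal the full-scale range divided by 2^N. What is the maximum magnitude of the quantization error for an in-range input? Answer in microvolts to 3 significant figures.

10.7 µV

Range is 5.6 V.
LSB = 5.6 V / 2^18 = 21.362 µV.
Worst-case error for round-to-nearest is half an LSB: 10.7 µV.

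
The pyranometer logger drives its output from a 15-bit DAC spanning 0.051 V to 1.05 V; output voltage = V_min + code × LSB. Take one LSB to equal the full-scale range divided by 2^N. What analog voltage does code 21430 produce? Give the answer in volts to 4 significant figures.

Span: 1.05 V − (0.051 V) = 0.999 V. LSB = 0.999 V / 2^15.
Output = V_min + (21430/32768) × range = 0.051 + 0.653992 × 0.999 V
      = 0.051 V + 0.653338 V = 0.704338 V.

0.7043 V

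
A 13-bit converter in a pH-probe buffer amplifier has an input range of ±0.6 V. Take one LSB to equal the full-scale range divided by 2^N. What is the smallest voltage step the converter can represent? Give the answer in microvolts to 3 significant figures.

The full-scale span is 0.6 − (-0.6) = 1.2 V.
2^13 = 8192 levels.
Step size = 1.2/8192 V = 146 µV.

146 µV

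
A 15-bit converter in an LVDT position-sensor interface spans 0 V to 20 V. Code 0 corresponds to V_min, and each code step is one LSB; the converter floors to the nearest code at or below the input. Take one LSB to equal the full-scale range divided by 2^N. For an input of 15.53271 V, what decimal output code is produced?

Span = 20 V. LSB = 20 V / 2^15 ≈ 0.6104 mV.
code = ⌊(V_in − V_min)/LSB⌋ = ⌊(V_in − V_min) × 2^15 / range⌋
     = ⌊(15.53271 − (0)) × 32768 / 20⌋ = ⌊15.53271 × 32768/20⌋
     = ⌊25448.792⌋ = 25448.

25448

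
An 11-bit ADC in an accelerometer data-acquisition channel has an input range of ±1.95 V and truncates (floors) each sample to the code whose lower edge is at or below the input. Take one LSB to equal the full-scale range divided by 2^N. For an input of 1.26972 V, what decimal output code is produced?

1690

Range = 1.95 − (-1.95) = 3.9 V. LSB = 3.9 V / 2^11 ≈ 1.904 mV.
code = ⌊(V_in − V_min)/LSB⌋ = ⌊(V_in − V_min) × 2^11 / range⌋
     = ⌊(1.26972 − (-1.95)) × 2048 / 3.9⌋ = ⌊3.21972 × 2048/3.9⌋
     = ⌊1690.766⌋ = 1690.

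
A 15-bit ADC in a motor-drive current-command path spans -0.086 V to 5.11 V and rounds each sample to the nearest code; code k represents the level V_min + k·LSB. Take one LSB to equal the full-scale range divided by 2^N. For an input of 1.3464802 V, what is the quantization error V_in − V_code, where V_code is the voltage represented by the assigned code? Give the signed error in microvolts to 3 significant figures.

Full-scale range = 5.11 V − (-0.086 V) = 5.196 V. LSB = 5.196 V / 2^15 ≈ 158.6 µV.
Position in LSBs: (1.3464802 − (-0.086)) × 32768/5.196 = 9033.7781; rounding gives k = 9034.
V_code = -0.086 + (9034/32768) × 5.196 = 1.3465153809 V.
Error = V_in − V_code = 1.3464802 − (1.3465153809) = −35.2 µV.

−35.2 µV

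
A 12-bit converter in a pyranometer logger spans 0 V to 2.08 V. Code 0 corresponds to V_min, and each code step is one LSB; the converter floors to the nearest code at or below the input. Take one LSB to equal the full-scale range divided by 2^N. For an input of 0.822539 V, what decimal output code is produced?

Span = 2.08 V. LSB = 2.08 V / 2^12 ≈ 0.5078 mV.
V_in − V_min = 0.822539 − (0) = 0.822539 V.
Divide by LSB: 0.822539 × 4096/2.08 = 1619.7691.
Truncating gives code 1619.

1619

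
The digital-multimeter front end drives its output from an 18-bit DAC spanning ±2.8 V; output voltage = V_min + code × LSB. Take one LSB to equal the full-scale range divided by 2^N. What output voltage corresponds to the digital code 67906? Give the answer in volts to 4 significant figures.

Span: 2.8 V − (-2.8 V) = 5.6 V. LSB = 5.6 V / 2^18.
V_out = -2.8 + 67906 × (5.6/262144) V
      = -2.8 V + 1.45063 V = -1.34937 V.

-1.349 V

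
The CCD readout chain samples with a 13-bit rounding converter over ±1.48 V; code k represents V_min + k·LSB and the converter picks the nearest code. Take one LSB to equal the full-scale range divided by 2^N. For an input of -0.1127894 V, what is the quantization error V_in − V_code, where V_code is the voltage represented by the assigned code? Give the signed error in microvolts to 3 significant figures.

Full-scale range = 1.48 V − (-1.48 V) = 2.96 V. LSB = 2.96 V / 2^13 ≈ 361.3 µV.
(V_in − V_min)/LSB = (-0.1127894 − (-1.48)) × 8192/2.96 = 3783.8477 → nearest code k = 3784.
V_code = V_min + k × range/2^13 = -1.48 + 3784 × 2.96/8192 = -0.1127343750 V.
e = -0.1127894 − (-0.1127343750) = −55.0 µV.

−55.0 µV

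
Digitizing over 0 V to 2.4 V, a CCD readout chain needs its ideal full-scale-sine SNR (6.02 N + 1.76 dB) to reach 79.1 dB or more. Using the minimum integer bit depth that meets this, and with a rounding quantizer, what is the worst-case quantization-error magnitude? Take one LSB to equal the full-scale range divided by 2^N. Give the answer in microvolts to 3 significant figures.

146 µV

Span = 2.4 V.
N ≥ (79.1 − 1.76)/6.02 = 12.847 → N_min = 13.
LSB = 2.4 V / 2^13 = 292.97 µV.
Max error for round-to-nearest is LSB/2 = 146 µV.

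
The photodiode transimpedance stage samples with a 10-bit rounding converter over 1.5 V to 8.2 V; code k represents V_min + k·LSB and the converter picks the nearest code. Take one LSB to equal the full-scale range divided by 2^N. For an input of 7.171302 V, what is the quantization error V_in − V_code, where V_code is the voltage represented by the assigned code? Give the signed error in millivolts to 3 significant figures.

The full-scale span is 8.2 − (1.5) = 6.7 V. LSB = 6.7 V / 2^10 ≈ 6.543 mV.
Position in LSBs: (7.171302 − (1.5)) × 1024/6.7 = 866.7781; rounding gives k = 867.
V_code = V_min + k × range/2^10 = 1.5 + 867 × 6.7/1024 = 7.172753906 V.
e = 7.171302 − (7.172753906) = −1.45 mV.

−1.45 mV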